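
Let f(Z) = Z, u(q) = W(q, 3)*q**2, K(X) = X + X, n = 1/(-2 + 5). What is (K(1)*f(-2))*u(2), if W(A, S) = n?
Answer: -16/3 ≈ -5.3333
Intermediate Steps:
n = 1/3 ≈ 0.33333
W(A, S) = 1/3
K(X) = 2*X
u(q) = q**2/3
(K(1)*f(-2))*u(2) = ((2*1)*(-2))*((1/3)*2**2) = (2*(-2))*((1/3)*4) = -4*4/3 = -16/3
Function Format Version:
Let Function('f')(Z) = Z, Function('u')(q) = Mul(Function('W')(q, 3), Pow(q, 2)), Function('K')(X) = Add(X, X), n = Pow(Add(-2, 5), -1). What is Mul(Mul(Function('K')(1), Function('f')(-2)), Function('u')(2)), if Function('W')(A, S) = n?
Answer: Rational(-16, 3) ≈ -5.3333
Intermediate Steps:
n = Rational(1, 3) (n = Pow(3, -1) = Rational(1, 3) ≈ 0.33333)
Function('W')(A, S) = Rational(1, 3)
Function('K')(X) = Mul(2, X)
Function('u')(q) = Mul(Rational(1, 3), Pow(q, 2))
Mul(Mul(Function('K')(1), Function('f')(-2)), Function('u')(2)) = Mul(Mul(Mul(2, 1), -2), Mul(Rational(1, 3), Pow(2, 2))) = Mul(Mul(2, -2), Mul(Rational(1, 3), 4)) = Mul(-4, Rational(4, 3)) = Rational(-16, 3)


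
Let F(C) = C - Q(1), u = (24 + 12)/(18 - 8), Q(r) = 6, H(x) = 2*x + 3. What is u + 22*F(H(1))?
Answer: -92/5 ≈ -18.400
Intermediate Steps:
H(x) = 3 + 2*x
u = 18/5 (u = 36/10 = 36*(1/10) = 18/5 ≈ 3.6000)
F(C) = -6 + C (F(C) = C - 1*6 = C - 6 = -6 + C)
u + 22*F(H(1)) = 18/5 + 22*(-6 + (3 + 2*1)) = 18/5 + 22*(-6 + (3 + 2)) = 18/5 + 22*(-6 + 5) = 18/5 + 22*(-1) = 18/5 - 22 = -92/5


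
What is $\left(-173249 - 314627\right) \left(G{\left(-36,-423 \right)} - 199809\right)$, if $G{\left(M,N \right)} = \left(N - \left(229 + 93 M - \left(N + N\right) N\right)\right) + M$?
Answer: $-78406064084$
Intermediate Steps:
$G{\left(M,N \right)} = -229 + N - 92 M + 2 N^{2}$ ($G{\left(M,N \right)} = \left(N - \left(229 + 93 M - 2 N N\right)\right) + M = \left(N - \left(229 - 2 N^{2} + 93 M\right)\right) + M = \left(-229 + N - 93 M + 2 N^{2}\right) + M = -229 + N - 92 M + 2 N^{2}$)
$\left(-173249 - 314627\right) \left(G{\left(-36,-423 \right)} - 199809\right) = \left(-173249 - 314627\right) \left(\left(-229 - 423 - -3312 + 2 \left(-423\right)^{2}\right) - 199809\right) = - 487876 \left(\left(-229 - 423 + 3312 + 2 \cdot 178929\right) - 199809\right) = - 487876 \left(\left(-229 - 423 + 3312 + 357858\right) - 199809\right) = - 487876 \left(360518 - 199809\right) = \left(-487876\right) 160709 = -78406064084$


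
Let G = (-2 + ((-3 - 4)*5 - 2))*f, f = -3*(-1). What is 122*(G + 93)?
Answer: -2928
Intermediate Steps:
f = 3
G = -117 (G = (-2 + ((-3 - 4)*5 - 2))*3 = (-2 + (-7*5 - 2))*3 = (-2 + (-35 - 2))*3 = (-2 - 37)*3 = -39*3 = -117)
122*(G + 93) = 122*(-117 + 93) = 122*(-24) = -2928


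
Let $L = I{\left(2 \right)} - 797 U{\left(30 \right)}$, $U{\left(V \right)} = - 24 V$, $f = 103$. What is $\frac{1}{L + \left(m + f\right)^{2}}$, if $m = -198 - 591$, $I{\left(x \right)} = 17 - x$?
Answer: $\frac{1}{1044451} \approx 9.5744 \cdot 10^{-7}$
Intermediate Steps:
$m = -789$ ($m = -198 - 591 = -789$)
$L = 573855$ ($L = \left(17 - 2\right) - 797 \left(\left(-24\right) 30\right) = \left(17 - 2\right) - -573840 = 15 + 573840 = 573855$)
$\frac{1}{L + \left(m + f\right)^{2}} = \frac{1}{573855 + \left(-789 + 103\right)^{2}} = \frac{1}{573855 + \left(-686\right)^{2}} = \frac{1}{573855 + 470596} = \frac{1}{1044451}$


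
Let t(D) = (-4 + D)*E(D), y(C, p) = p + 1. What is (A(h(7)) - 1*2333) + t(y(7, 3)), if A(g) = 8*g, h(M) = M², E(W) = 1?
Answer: -1941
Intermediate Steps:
y(C, p) = 1 + p
t(D) = -4 + D (t(D) = (-4 + D)*1 = -4 + D)
(A(h(7)) - 1*2333) + t(y(7, 3)) = (8*7² - 1*2333) + (-4 + (1 + 3)) = (8*49 - 2333) + (-4 + 4) = (392 - 2333) + 0 = -1941 + 0 = -1941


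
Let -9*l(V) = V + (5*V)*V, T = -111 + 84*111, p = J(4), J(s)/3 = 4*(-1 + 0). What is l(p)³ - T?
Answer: -13393007/27 ≈ -4.9604e+5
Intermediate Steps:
J(s) = -12 (J(s) = 3*(4*(-1 + 0)) = 3*(4*(-1)) = 3*(-4) = -12)
p = -12
T = 9213 (T = -111 + 9324 = 9213)
l(V) = -5*V²/9 - V/9 (l(V) = -(V + (5*V)*V)/9 = -(V + 5*V²)/9 = -5*V²/9 - V/9)
l(p)³ - T = (-⅑*(-12)*(1 + 5*(-12)))³ - 1*9213 = (-⅑*(-12)*(1 - 60))³ - 9213 = (-⅑*(-12)*(-59))³ - 9213 = (-236/3)³ - 9213 = -13144256/27 - 9213 = -13393007/27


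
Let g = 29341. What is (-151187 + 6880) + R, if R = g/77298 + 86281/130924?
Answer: -56169227001817/389237052 ≈ -1.4431e+5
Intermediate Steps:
R = 404261147/389237052 (R = 29341/77298 + 86281/130924 = 29341*(1/77298) + 86281*(1/130924) = 2257/5946 + 86281/130924 = 404261147/389237052 ≈ 1.0386)
(-151187 + 6880) + R = (-151187 + 6880) + 404261147/389237052 = -144307 + 404261147/389237052 = -56169227001817/389237052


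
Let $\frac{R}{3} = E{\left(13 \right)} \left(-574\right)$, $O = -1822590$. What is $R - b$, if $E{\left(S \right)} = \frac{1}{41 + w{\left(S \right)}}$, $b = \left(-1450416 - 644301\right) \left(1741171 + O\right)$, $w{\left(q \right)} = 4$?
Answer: $- \frac{2558246451919}{15} \approx -1.7055 \cdot 10^{11}$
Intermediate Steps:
$b = 170549763423$ ($b = \left(-1450416 - 644301\right) \left(1741171 - 1822590\right) = \left(-2094717\right) \left(-81419\right) = 170549763423$)
$E{\left(S \right)} = \frac{1}{45}$ ($E{\left(S \right)} = \frac{1}{41 + 4} = \frac{1}{45}$)
$R = - \frac{574}{15}$ ($R = 3 \cdot \frac{1}{45} \left(-574\right) = 3 \left(- \frac{574}{45}\right) = - \frac{574}{15} \approx -38.267$)
$R - b = - \frac{574}{15} - 170549763423 = - \frac{2558246451919}{15}$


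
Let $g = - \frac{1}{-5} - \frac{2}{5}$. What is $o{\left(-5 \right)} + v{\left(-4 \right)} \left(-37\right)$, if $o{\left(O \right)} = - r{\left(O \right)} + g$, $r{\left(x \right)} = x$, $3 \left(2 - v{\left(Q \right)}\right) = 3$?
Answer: $- \frac{161}{5} \approx -32.2$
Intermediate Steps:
$v{\left(Q \right)} = 1$ ($v{\left(Q \right)} = 2 - 1 = 1$)
$g = - \frac{1}{5}$ ($g = \left(-1\right) \left(- \frac{1}{5}\right) - \frac{2}{5} = \frac{1}{5} - \frac{2}{5} = - \frac{1}{5} \approx -0.2$)
$o{\left(O \right)} = - \frac{1}{5} - O$ ($o{\left(O \right)} = - O - \frac{1}{5} = - \frac{1}{5} - O$)
$o{\left(-5 \right)} + v{\left(-4 \right)} \left(-37\right) = \left(- \frac{1}{5} - -5\right) + 1 \left(-37\right) = \left(- \frac{1}{5} + 5\right) - 37 = \frac{24}{5} - 37 = - \frac{161}{5}$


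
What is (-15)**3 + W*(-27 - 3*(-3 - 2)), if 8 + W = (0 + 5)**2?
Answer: -3579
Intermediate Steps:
W = 17 (W = -8 + (0 + 5)**2 = -8 + 5**2 = -8 + 25 = 17)
(-15)**3 + W*(-27 - 3*(-3 - 2)) = (-15)**3 + 17*(-27 - 3*(-3 - 2)) = -3375 + 17*(-27 - 3*(-5)) = -3375 + 17*(-27 + 15) = -3375 + 17*(-12) = -3375 - 204 = -3579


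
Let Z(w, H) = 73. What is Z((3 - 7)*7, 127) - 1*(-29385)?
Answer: 29458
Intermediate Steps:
Z((3 - 7)*7, 127) - 1*(-29385) = 73 - 1*(-29385) = 73 + 29385 = 29458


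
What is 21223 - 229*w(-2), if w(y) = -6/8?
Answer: 85579/4 ≈ 21395.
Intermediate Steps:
w(y) = -¾ (w(y) = -6*⅛ = -¾)
21223 - 229*w(-2) = 21223 - 229*(-3)/4 = 21223 - 1*(-687/4) = 21223 + 687/4 = 85579/4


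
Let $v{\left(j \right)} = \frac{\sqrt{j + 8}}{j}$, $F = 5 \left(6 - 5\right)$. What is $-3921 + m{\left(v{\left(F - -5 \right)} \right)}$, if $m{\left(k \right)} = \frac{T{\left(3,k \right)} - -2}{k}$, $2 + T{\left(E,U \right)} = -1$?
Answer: $-3921 - \frac{5 \sqrt{2}}{3} \approx -3923.4$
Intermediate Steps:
$F = 5$ ($F = 5 \cdot 1 = 5$)
$T{\left(E,U \right)} = -3$ ($T{\left(E,U \right)} = -2 - 1 = -3$)
$v{\left(j \right)} = \frac{\sqrt{8 + j}}{j}$
$m{\left(k \right)} = - \frac{1}{k}$ ($m{\left(k \right)} = \frac{-3 - -2}{k} = \frac{-3 + 2}{k} = - \frac{1}{k}$)
$-3921 + m{\left(v{\left(F - -5 \right)} \right)} = -3921 - \frac{1}{\frac{1}{5 - -5} \sqrt{8 + \left(5 - -5\right)}} = -3921 - \frac{1}{\frac{1}{5 + 5} \sqrt{8 + \left(5 + 5\right)}} = -3921 - \frac{1}{\frac{1}{10} \sqrt{8 + 10}} = -3921 - \frac{1}{\frac{1}{10} \sqrt{18}} = -3921 - \frac{1}{\frac{1}{10} \cdot 3 \sqrt{2}} = -3921 - \frac{1}{\frac{3}{10} \sqrt{2}} = -3921 - \frac{5 \sqrt{2}}{3}$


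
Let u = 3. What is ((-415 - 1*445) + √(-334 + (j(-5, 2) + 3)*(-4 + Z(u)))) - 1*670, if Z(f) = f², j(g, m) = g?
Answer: -1530 + 2*I*√86 ≈ -1530.0 + 18.547*I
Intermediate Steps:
((-415 - 1*445) + √(-334 + (j(-5, 2) + 3)*(-4 + Z(u)))) - 1*670 = ((-415 - 1*445) + √(-334 + (-5 + 3)*(-4 + 3²))) - 1*670 = ((-415 - 445) + √(-334 - 2*(-4 + 9))) - 670 = (-860 + √(-334 - 2*5)) - 670 = (-860 + √(-334 - 10)) - 670 = (-860 + √(-344)) - 670 = (-860 + 2*I*√86) - 670 = -1530 + 2*I*√86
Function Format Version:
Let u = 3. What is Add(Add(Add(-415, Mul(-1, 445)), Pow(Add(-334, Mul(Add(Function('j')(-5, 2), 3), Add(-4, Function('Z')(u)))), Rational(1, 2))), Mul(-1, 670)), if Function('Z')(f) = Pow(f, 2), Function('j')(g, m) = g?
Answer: Add(-1530, Mul(2, I, Pow(86, Rational(1, 2)))) ≈ Add(-1530.0, Mul(18.547, I))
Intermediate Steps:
Add(Add(Add(-415, Mul(-1, 445)), Pow(Add(-334, Mul(Add(Function('j')(-5, 2), 3), Add(-4, Function('Z')(u)))), Rational(1, 2))), Mul(-1, 670)) = Add(Add(Add(-415, Mul(-1, 445)), Pow(Add(-334, Mul(Add(-5, 3), Add(-4, Pow(3, 2)))), Rational(1, 2))), Mul(-1, 670)) = Add(Add(Add(-415, -445), Pow(Add(-334, Mul(-2, Add(-4, 9))), Rational(1, 2))), -670) = Add(Add(-860, Pow(Add(-334, Mul(-2, 5)), Rational(1, 2))), -670) = Add(Add(-860, Pow(Add(-334, -10), Rational(1, 2))), -670) = Add(Add(-860, Pow(-344, Rational(1, 2))), -670) = Add(Add(-860, Mul(2, I, Pow(86, Rational(1, 2)))), -670) = Add(-1530, Mul(2, I, Pow(86, Rational(1, 2))))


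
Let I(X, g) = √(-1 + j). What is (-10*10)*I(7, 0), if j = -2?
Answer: -100*I*√3 ≈ -173.21*I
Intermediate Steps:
I(X, g) = I*√3 (I(X, g) = √(-1 - 2) = √(-3) = I*√3)
(-10*10)*I(7, 0) = (-10*10)*(I*√3) = -100*I*√3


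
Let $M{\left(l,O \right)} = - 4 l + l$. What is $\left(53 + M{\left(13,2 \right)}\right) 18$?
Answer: $252$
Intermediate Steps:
$M{\left(l,O \right)} = - 3 l$
$\left(53 + M{\left(13,2 \right)}\right) 18 = \left(53 - 39\right) 18 = 14 \cdot 18 = 252$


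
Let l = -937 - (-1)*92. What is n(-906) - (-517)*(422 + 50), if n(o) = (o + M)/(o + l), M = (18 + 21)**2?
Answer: 427285409/1751 ≈ 2.4402e+5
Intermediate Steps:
M = 1521 (M = 39**2 = 1521)
l = -845 (l = -937 - 1*(-92) = -937 + 92 = -845)
n(o) = (1521 + o)/(-845 + o) (n(o) = (o + 1521)/(o - 845) = (1521 + o)/(-845 + o))
n(-906) - (-517)*(422 + 50) = (1521 - 906)/(-845 - 906) - (-517)*(422 + 50) = 615/(-1751) - (-517)*472 = -1/1751*615 - 1*(-244024) = -615/1751 + 244024 = 427285409/1751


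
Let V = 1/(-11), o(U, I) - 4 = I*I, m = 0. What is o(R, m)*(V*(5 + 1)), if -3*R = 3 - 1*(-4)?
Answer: -24/11 ≈ -2.1818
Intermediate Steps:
R = -7/3 (R = -(3 - 1*(-4))/3 = -(3 + 4)/3 = -⅓*7 = -7/3 ≈ -2.3333)
o(U, I) = 4 + I² (o(U, I) = 4 + I*I = 4 + I²)
V = -1/11 ≈ -0.090909
o(R, m)*(V*(5 + 1)) = (4 + 0²)*(-(5 + 1)/11) = (4 + 0)*(-1/11*6) = 4*(-6/11) = -24/11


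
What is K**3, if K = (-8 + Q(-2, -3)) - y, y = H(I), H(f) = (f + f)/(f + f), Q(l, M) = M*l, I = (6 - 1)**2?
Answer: -27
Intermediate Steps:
I = 25 (I = 5**2 = 25)
H(f) = 1 (H(f) = (2*f)/((2*f)) = (2*f)*(1/(2*f)) = 1)
y = 1
K = -3 (K = (-8 - 3*(-2)) - 1*1 = (-8 + 6) - 1 = -2 - 1 = -3)
K**3 = (-3)**3 = -27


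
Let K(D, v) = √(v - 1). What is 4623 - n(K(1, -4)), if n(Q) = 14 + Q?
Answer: 4609 - I*√5 ≈ 4609.0 - 2.2361*I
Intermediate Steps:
K(D, v) = √(-1 + v)
4623 - n(K(1, -4)) = 4623 - (14 + √(-1 - 4)) = 4623 - (14 + √(-5)) = 4623 - (14 + I*√5) = 4623 + (-14 - I*√5) = 4609 - I*√5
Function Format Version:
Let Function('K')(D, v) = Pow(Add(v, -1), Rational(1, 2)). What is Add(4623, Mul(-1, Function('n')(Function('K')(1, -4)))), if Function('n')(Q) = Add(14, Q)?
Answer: Add(4609, Mul(-1, I, Pow(5, Rational(1, 2)))) ≈ Add(4609.0, Mul(-2.2361, I))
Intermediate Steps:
Function('K')(D, v) = Pow(Add(-1, v), Rational(1, 2))
Add(4623, Mul(-1, Function('n')(Function('K')(1, -4)))) = Add(4623, Mul(-1, Add(14, Pow(Add(-1, -4), Rational(1, 2))))) = Add(4623, Mul(-1, Add(14, Pow(-5, Rational(1, 2))))) = Add(4623, Mul(-1, Add(14, Mul(I, Pow(5, Rational(1, 2)))))) = Add(4623, Add(-14, Mul(-1, I, Pow(5, Rational(1, 2))))) = Add(4609, Mul(-1, I, Pow(5, Rational(1, 2))))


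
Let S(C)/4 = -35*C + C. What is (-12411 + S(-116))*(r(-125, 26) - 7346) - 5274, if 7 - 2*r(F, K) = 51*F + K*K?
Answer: -15124219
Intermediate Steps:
S(C) = -136*C (S(C) = 4*(-35*C + C) = 4*(-34*C) = -136*C)
r(F, K) = 7/2 - 51*F/2 - K²/2 (r(F, K) = 7/2 - (51*F + K*K)/2 = 7/2 - (51*F + K²)/2 = 7/2 - (K² + 51*F)/2 = 7/2 + (-51*F/2 - K²/2) = 7/2 - 51*F/2 - K²/2)
(-12411 + S(-116))*(r(-125, 26) - 7346) - 5274 = (-12411 - 136*(-116))*((7/2 - 51/2*(-125) - ½*26²) - 7346) - 5274 = (-12411 + 15776)*((7/2 + 6375/2 - ½*676) - 7346) - 5274 = 3365*((7/2 + 6375/2 - 338) - 7346) - 5274 = 3365*(2853 - 7346) - 5274 = 3365*(-4493) - 5274 = -15118945 - 5274 = -15124219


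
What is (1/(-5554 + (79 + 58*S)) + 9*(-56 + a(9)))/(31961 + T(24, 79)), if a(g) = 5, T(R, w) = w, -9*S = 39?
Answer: -657097/45867930 ≈ -0.014326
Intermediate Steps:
S = -13/3 (S = -1/9*39 = -13/3 ≈ -4.3333)
(1/(-5554 + (79 + 58*S)) + 9*(-56 + a(9)))/(31961 + T(24, 79)) = (1/(-5554 + (79 + 58*(-13/3))) + 9*(-56 + 5))/(31961 + 79) = (1/(-5554 + (79 - 754/3)) + 9*(-51))/32040 = (1/(-5554 - 517/3) - 459)*(1/32040) = (1/(-17179/3) - 459)*(1/32040) = (-3/17179 - 459)*(1/32040) = -7885164/17179*1/32040 = -657097/45867930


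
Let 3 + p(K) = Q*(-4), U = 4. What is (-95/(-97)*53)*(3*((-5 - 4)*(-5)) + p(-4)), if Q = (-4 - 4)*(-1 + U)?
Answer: 1147980/97 ≈ 11835.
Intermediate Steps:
Q = -24 (Q = (-4 - 4)*(-1 + 4) = -8*3 = -24)
p(K) = 93 (p(K) = -3 - 24*(-4) = -3 + 96 = 93)
(-95/(-97)*53)*(3*((-5 - 4)*(-5)) + p(-4)) = (-95/(-97)*53)*(3*((-5 - 4)*(-5)) + 93) = (-95*(-1/97)*53)*(3*(-9*(-5)) + 93) = ((95/97)*53)*(3*45 + 93) = 5035*(135 + 93)/97 = (5035/97)*228 = 1147980/97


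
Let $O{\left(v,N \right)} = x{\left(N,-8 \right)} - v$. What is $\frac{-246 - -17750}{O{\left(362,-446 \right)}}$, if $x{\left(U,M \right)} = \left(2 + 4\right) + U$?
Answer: $- \frac{8752}{401} \approx -21.825$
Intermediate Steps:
$x{\left(U,M \right)} = 6 + U$
$O{\left(v,N \right)} = 6 + N - v$ ($O{\left(v,N \right)} = \left(6 + N\right) - v = 6 + N - v$)
$\frac{-246 - -17750}{O{\left(362,-446 \right)}} = \frac{-246 - -17750}{6 - 446 - 362} = \frac{-246 + 17750}{6 - 446 - 362} = \frac{17504}{-802} = 17504 \left(- \frac{1}{802}\right) = - \frac{8752}{401}$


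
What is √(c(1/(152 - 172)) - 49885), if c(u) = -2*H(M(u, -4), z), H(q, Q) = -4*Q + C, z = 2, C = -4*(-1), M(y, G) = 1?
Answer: I*√49877 ≈ 223.33*I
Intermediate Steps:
C = 4
H(q, Q) = 4 - 4*Q (H(q, Q) = -4*Q + 4 = 4 - 4*Q)
c(u) = 8 (c(u) = -2*(4 - 4*2) = -2*(4 - 8) = -2*(-4) = 8)
√(c(1/(152 - 172)) - 49885) = √(8 - 49885) = √(-49877) = I*√49877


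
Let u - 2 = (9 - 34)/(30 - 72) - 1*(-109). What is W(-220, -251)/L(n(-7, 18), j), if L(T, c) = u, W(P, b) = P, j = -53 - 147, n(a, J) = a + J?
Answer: -9240/4687 ≈ -1.9714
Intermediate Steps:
n(a, J) = J + a
j = -200
u = 4687/42 (u = 2 + ((9 - 34)/(30 - 72) - 1*(-109)) = 2 + (-25/(-42) + 109) = 2 + (-25*(-1/42) + 109) = 2 + (25/42 + 109) = 2 + 4603/42 = 4687/42 ≈ 111.60)
L(T, c) = 4687/42
W(-220, -251)/L(n(-7, 18), j) = -220/4687/42 = -220*42/4687 = -9240/4687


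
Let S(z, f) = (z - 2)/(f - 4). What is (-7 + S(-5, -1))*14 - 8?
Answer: -432/5 ≈ -86.400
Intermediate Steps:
S(z, f) = (-2 + z)/(-4 + f)
(-7 + S(-5, -1))*14 - 8 = (-7 + (-2 - 5)/(-4 - 1))*14 - 8 = (-7 - 7/(-5))*14 - 8 = (-7 - ⅕*(-7))*14 - 8 = (-7 + 7/5)*14 - 8 = -28/5*14 - 8 = -392/5 - 8 = -432/5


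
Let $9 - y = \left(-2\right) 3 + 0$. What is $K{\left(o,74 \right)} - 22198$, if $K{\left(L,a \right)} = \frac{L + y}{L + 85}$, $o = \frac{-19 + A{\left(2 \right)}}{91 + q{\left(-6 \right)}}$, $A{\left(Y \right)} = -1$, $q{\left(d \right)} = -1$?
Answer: $- \frac{2419563}{109} \approx -22198.0$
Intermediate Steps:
$y = 15$ ($y = 9 - \left(\left(-2\right) 3 + 0\right) = 9 - \left(-6 + 0\right) = 9 - -6 = 9 + 6 = 15$)
$o = - \frac{2}{9}$ ($o = \frac{-19 - 1}{91 - 1} = - \frac{20}{90} = \left(-20\right) \frac{1}{90} = - \frac{2}{9} \approx -0.22222$)
$K{\left(L,a \right)} = \frac{15 + L}{85 + L}$ ($K{\left(L,a \right)} = \frac{L + 15}{L + 85} = \frac{15 + L}{85 + L}$)
$K{\left(o,74 \right)} - 22198 = \frac{15 - \frac{2}{9}}{85 - \frac{2}{9}} - 22198 = \frac{1}{\frac{763}{9}} \cdot \frac{133}{9} - 22198 = \frac{9}{763} \cdot \frac{133}{9} - 22198 = \frac{19}{109} - 22198 = - \frac{2419563}{109}$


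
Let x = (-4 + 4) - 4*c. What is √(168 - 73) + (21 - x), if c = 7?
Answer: 49 + √95 ≈ 58.747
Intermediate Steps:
x = -28 (x = (-4 + 4) - 4*7 = 0 - 28 = -28)
√(168 - 73) + (21 - x) = √(168 - 73) + (21 - 1*(-28)) = √95 + (21 + 28) = √95 + 49 = 49 + √95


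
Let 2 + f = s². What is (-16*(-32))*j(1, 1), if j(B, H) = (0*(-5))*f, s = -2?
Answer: 0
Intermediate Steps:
f = 2 (f = -2 + (-2)² = -2 + 4 = 2)
j(B, H) = 0 (j(B, H) = (0*(-5))*2 = 0*2 = 0)
(-16*(-32))*j(1, 1) = -16*(-32)*0 = 512*0 = 0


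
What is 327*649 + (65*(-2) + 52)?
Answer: 212145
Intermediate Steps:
327*649 + (65*(-2) + 52) = 212223 + (-130 + 52) = 212223 - 78 = 212145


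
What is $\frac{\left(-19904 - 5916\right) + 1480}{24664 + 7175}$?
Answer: $- \frac{24340}{31839} \approx -0.76447$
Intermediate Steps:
$\frac{\left(-19904 - 5916\right) + 1480}{24664 + 7175} = \frac{\left(-19904 - 5916\right) + 1480}{31839} = \left(-25820 + 1480\right) \frac{1}{31839} = \left(-24340\right) \frac{1}{31839} = - \frac{24340}{31839}$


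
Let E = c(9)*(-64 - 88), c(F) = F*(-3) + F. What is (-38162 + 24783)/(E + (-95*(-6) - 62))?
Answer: -13379/3244 ≈ -4.1242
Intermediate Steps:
c(F) = -2*F (c(F) = -3*F + F = -2*F)
E = 2736 (E = (-2*9)*(-64 - 88) = -18*(-152) = 2736)
(-38162 + 24783)/(E + (-95*(-6) - 62)) = (-38162 + 24783)/(2736 + (-95*(-6) - 62)) = -13379/(2736 + (570 - 62)) = -13379/(2736 + 508) = -13379/3244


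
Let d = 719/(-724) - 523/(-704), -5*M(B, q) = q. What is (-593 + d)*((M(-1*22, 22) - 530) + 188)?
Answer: 32732337529/159280 ≈ 2.0550e+5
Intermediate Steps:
M(B, q) = -q/5
d = -31881/127424 (d = 719*(-1/724) - 523*(-1/704) = -719/724 + 523/704 = -31881/127424 ≈ -0.25020)
(-593 + d)*((M(-1*22, 22) - 530) + 188) = (-593 - 31881/127424)*((-⅕*22 - 530) + 188) = -75594313*((-22/5 - 530) + 188)/127424 = -75594313*(-2672/5 + 188)/127424 = -75594313/127424*(-1732/5) = 32732337529/159280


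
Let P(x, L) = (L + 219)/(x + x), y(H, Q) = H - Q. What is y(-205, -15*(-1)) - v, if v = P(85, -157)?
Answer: -18731/85 ≈ -220.36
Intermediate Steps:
P(x, L) = (219 + L)/(2*x) (P(x, L) = (219 + L)/((2*x)) = (219 + L)*(1/(2*x)) = (219 + L)/(2*x))
v = 31/85 (v = (½)*(219 - 157)/85 = (½)*(1/85)*62 = 31/85 ≈ 0.36471)
y(-205, -15*(-1)) - v = (-205 - (-15)*(-1)) - 1*31/85 = (-205 - 1*15) - 31/85 = (-205 - 15) - 31/85 = -220 - 31/85 = -18731/85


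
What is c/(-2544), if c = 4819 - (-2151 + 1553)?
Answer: -5417/2544 ≈ -2.1293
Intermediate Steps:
c = 5417 (c = 4819 - 1*(-598) = 4819 + 598 = 5417)
c/(-2544) = 5417/(-2544) = 5417*(-1/2544) = -5417/2544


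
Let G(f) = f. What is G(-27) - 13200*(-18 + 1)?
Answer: 224373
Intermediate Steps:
G(-27) - 13200*(-18 + 1) = -27 - 13200*(-18 + 1) = -27 - 13200*(-17) = -27 - 880*(-255) = -27 + 224400 = 224373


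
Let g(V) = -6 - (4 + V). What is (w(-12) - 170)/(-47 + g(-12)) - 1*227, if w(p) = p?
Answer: -10033/45 ≈ -222.96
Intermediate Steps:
g(V) = -10 - V (g(V) = -6 + (-4 - V) = -10 - V)
(w(-12) - 170)/(-47 + g(-12)) - 1*227 = (-12 - 170)/(-47 + (-10 - 1*(-12))) - 1*227 = -182/(-47 + (-10 + 12)) - 227 = -182/(-47 + 2) - 227 = -182/(-45) - 227 = -182*(-1/45) - 227 = 182/45 - 227 = -10033/45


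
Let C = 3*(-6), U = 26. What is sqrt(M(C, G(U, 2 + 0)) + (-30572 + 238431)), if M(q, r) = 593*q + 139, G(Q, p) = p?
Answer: 2*sqrt(49331) ≈ 444.21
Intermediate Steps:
C = -18
M(q, r) = 139 + 593*q
sqrt(M(C, G(U, 2 + 0)) + (-30572 + 238431)) = sqrt((139 + 593*(-18)) + (-30572 + 238431)) = sqrt((139 - 10674) + 207859) = sqrt(-10535 + 207859) = sqrt(197324) = 2*sqrt(49331)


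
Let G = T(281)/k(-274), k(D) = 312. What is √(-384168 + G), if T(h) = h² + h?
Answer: I*√259525877/26 ≈ 619.61*I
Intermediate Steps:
T(h) = h + h²
G = 13207/52 (G = (281*(1 + 281))/312 = (281*282)*(1/312) = 79242*(1/312) = 13207/52 ≈ 253.98)
√(-384168 + G) = √(-384168 + 13207/52) = √(-19963529/52) = I*√259525877/26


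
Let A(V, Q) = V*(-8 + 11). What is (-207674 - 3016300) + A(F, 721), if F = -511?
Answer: -3225507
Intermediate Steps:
A(V, Q) = 3*V (A(V, Q) = V*3 = 3*V)
(-207674 - 3016300) + A(F, 721) = (-207674 - 3016300) + 3*(-511) = -3223974 - 1533 = -3225507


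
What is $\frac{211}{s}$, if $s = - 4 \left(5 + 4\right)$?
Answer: $- \frac{211}{36} \approx -5.8611$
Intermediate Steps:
$s = -36$ ($s = \left(-4\right) 9 = -36$)
$\frac{211}{s} = \frac{211}{-36} = 211 \left(- \frac{1}{36}\right) = - \frac{211}{36}$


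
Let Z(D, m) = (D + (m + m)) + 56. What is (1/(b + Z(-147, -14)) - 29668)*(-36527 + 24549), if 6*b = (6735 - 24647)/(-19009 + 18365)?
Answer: 9814781985863/27619 ≈ 3.5536e+8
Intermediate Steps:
b = 2239/483 (b = ((6735 - 24647)/(-19009 + 18365))/6 = (-17912/(-644))/6 = (-17912*(-1/644))/6 = (1/6)*(4478/161) = 2239/483 ≈ 4.6356)
Z(D, m) = 56 + D + 2*m (Z(D, m) = (D + 2*m) + 56 = 56 + D + 2*m)
(1/(b + Z(-147, -14)) - 29668)*(-36527 + 24549) = (1/(2239/483 + (56 - 147 + 2*(-14))) - 29668)*(-36527 + 24549) = (1/(2239/483 + (56 - 147 - 28)) - 29668)*(-11978) = (1/(2239/483 - 119) - 29668)*(-11978) = (1/(-55238/483) - 29668)*(-11978) = (-483/55238 - 29668)*(-11978) = -1638801467/55238*(-11978) = 9814781985863/27619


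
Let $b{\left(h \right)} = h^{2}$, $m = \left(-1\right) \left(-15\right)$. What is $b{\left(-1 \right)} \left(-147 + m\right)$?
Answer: $-132$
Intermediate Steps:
$m = 15$
$b{\left(-1 \right)} \left(-147 + m\right) = \left(-1\right)^{2} \left(-147 + 15\right) = 1 \left(-132\right) = -132$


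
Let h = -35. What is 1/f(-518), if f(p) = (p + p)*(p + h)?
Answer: 1/572908 ≈ 1.7455e-6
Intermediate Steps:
f(p) = 2*p*(-35 + p) (f(p) = (p + p)*(p - 35) = (2*p)*(-35 + p) = 2*p*(-35 + p))
1/f(-518) = 1/(2*(-518)*(-35 - 518)) = 1/(2*(-518)*(-553)) = 1/572908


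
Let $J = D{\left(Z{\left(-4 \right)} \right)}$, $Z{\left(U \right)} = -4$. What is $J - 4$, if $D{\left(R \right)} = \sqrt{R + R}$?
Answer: $-4 + 2 i \sqrt{2} \approx -4.0 + 2.8284 i$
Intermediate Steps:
$D{\left(R \right)} = \sqrt{2} \sqrt{R}$ ($D{\left(R \right)} = \sqrt{2 R} = \sqrt{2} \sqrt{R}$)
$J = 2 i \sqrt{2}$ ($J = \sqrt{2} \sqrt{-4} = \sqrt{2} \cdot 2 i = 2 i \sqrt{2} \approx 2.8284 i$)
$J - 4 = 2 i \sqrt{2} - 4 = -4 + 2 i \sqrt{2}$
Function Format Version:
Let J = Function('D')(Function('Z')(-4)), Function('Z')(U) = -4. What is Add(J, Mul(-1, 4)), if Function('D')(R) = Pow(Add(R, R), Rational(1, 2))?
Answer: Add(-4, Mul(2, I, Pow(2, Rational(1, 2)))) ≈ Add(-4.0000, Mul(2.8284, I))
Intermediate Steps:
Function('D')(R) = Mul(Pow(2, Rational(1, 2)), Pow(R, Rational(1, 2))) (Function('D')(R) = Pow(Mul(2, R), Rational(1, 2)) = Mul(Pow(2, Rational(1, 2)), Pow(R, Rational(1, 2))))
J = Mul(2, I, Pow(2, Rational(1, 2))) (J = Mul(Pow(2, Rational(1, 2)), Pow(-4, Rational(1, 2))) = Mul(Pow(2, Rational(1, 2)), Mul(2, I)) = Mul(2, I, Pow(2, Rational(1, 2))) ≈ Mul(2.8284, I))
Add(J, Mul(-1, 4)) = Add(Mul(2, I, Pow(2, Rational(1, 2))), Mul(-1, 4)) = Add(Mul(2, I, Pow(2, Rational(1, 2))), -4) = Add(-4, Mul(2, I, Pow(2, Rational(1, 2))))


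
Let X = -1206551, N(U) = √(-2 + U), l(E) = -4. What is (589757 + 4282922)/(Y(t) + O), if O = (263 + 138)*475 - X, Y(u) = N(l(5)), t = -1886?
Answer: 486232803761/139405831763 - 696097*I*√6/278811663526 ≈ 3.4879 - 6.1155e-6*I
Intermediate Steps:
Y(u) = I*√6 (Y(u) = √(-2 - 4) = √(-6) = I*√6)
O = 1397026 (O = (263 + 138)*475 - 1*(-1206551) = 401*475 + 1206551 = 190475 + 1206551 = 1397026)
(589757 + 4282922)/(Y(t) + O) = (589757 + 4282922)/(I*√6 + 1397026) = 4872679/(1397026 + I*√6)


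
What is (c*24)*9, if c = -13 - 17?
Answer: -6480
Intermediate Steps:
c = -30
(c*24)*9 = -30*24*9 = -720*9 = -6480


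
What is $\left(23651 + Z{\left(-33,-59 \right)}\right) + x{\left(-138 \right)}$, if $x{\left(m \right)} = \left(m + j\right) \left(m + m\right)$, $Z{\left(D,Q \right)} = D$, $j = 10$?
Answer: $58946$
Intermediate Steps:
$x{\left(m \right)} = 2 m \left(10 + m\right)$ ($x{\left(m \right)} = \left(m + 10\right) \left(m + m\right) = \left(10 + m\right) 2 m = 2 m \left(10 + m\right)$)
$\left(23651 + Z{\left(-33,-59 \right)}\right) + x{\left(-138 \right)} = \left(23651 - 33\right) + 2 \left(-138\right) \left(10 - 138\right) = 23618 + 2 \left(-138\right) \left(-128\right) = 23618 + 35328 = 58946$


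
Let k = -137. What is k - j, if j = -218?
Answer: 81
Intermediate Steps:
k - j = -137 - 1*(-218) = -137 + 218 = 81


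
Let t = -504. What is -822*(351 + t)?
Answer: 125766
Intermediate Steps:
-822*(351 + t) = -822*(351 - 504) = -822*(-153) = 125766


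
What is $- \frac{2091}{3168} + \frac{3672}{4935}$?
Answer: $\frac{145979}{1737120} \approx 0.084035$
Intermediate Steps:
$- \frac{2091}{3168} + \frac{3672}{4935} = \left(-2091\right) \frac{1}{3168} + 3672 \cdot \frac{1}{4935} = - \frac{697}{1056} + \frac{1224}{1645} = \frac{145979}{1737120}$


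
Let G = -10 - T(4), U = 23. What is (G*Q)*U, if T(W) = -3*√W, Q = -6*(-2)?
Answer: -1104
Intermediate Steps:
Q = 12
G = -4 (G = -10 - (-3)*√4 = -10 - (-3)*2 = -10 - 1*(-6) = -10 + 6 = -4)
(G*Q)*U = -4*12*23 = -48*23 = -1104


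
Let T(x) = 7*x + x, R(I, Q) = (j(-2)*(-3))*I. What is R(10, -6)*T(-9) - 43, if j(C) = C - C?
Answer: -43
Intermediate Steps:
j(C) = 0
R(I, Q) = 0 (R(I, Q) = (0*(-3))*I = 0*I = 0)
T(x) = 8*x
R(10, -6)*T(-9) - 43 = 0*(8*(-9)) - 43 = 0*(-72) - 43 = 0 - 43 = -43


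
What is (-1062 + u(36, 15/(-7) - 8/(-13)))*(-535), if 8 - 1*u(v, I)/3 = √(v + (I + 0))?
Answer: 555330 + 1605*√285467/91 ≈ 5.6475e+5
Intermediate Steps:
u(v, I) = 24 - 3*√(I + v) (u(v, I) = 24 - 3*√(v + (I + 0)) = 24 - 3*√(v + I) = 24 - 3*√(I + v))
(-1062 + u(36, 15/(-7) - 8/(-13)))*(-535) = (-1062 + (24 - 3*√((15/(-7) - 8/(-13)) + 36)))*(-535) = (-1062 + (24 - 3*√((15*(-⅐) - 8*(-1/13)) + 36)))*(-535) = (-1062 + (24 - 3*√((-15/7 + 8/13) + 36)))*(-535) = (-1062 + (24 - 3*√(-139/91 + 36)))*(-535) = (-1062 + (24 - 3*√285467/91))*(-535) = (-1038 - 3*√285467/91)*(-535) = 555330 + 1605*√285467/91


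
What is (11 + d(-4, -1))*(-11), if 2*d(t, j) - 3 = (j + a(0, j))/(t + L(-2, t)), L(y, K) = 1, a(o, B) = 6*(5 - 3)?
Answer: -352/3 ≈ -117.33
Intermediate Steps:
a(o, B) = 12 (a(o, B) = 6*2 = 12)
d(t, j) = 3/2 + (12 + j)/(2*(1 + t)) (d(t, j) = 3/2 + ((j + 12)/(t + 1))/2 = 3/2 + ((12 + j)/(1 + t))/2 = 3/2 + (12 + j)/(2*(1 + t)))
(11 + d(-4, -1))*(-11) = (11 + (15 - 1 + 3*(-4))/(2*(1 - 4)))*(-11) = (11 + (½)*(15 - 1 - 12)/(-3))*(-11) = (11 + (½)*(-⅓)*2)*(-11) = (11 - ⅓)*(-11) = (32/3)*(-11) = -352/3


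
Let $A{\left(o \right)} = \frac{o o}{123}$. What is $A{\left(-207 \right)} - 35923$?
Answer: $- \frac{1458560}{41} \approx -35575.0$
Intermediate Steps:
$A{\left(o \right)} = \frac{o^{2}}{123}$ ($A{\left(o \right)} = o^{2} \cdot \frac{1}{123} = \frac{o^{2}}{123}$)
$A{\left(-207 \right)} - 35923 = \frac{\left(-207\right)^{2}}{123} - 35923 = \frac{1}{123} \cdot 42849 - 35923 = \frac{14283}{41} - 35923 = - \frac{1458560}{41}$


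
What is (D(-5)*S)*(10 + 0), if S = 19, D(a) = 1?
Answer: 190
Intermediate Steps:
(D(-5)*S)*(10 + 0) = (1*19)*(10 + 0) = 19*10 = 190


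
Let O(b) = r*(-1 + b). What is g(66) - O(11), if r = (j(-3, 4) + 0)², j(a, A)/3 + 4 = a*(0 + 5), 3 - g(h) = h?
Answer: -32553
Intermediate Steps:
g(h) = 3 - h
j(a, A) = -12 + 15*a (j(a, A) = -12 + 3*(a*(0 + 5)) = -12 + 3*(a*5) = -12 + 3*(5*a) = -12 + 15*a)
r = 3249 (r = ((-12 + 15*(-3)) + 0)² = ((-12 - 45) + 0)² = (-57 + 0)² = (-57)² = 3249)
O(b) = -3249 + 3249*b (O(b) = 3249*(-1 + b) = -3249 + 3249*b)
g(66) - O(11) = (3 - 1*66) - (-3249 + 3249*11) = (3 - 66) - (-3249 + 35739) = -63 - 1*32490 = -63 - 32490 = -32553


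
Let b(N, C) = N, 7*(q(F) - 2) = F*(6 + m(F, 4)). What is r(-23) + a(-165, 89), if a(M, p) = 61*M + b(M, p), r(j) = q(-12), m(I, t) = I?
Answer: -71524/7 ≈ -10218.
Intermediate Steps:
q(F) = 2 + F*(6 + F)/7 (q(F) = 2 + (F*(6 + F))/7 = 2 + F*(6 + F)/7)
r(j) = 86/7 (r(j) = 2 + (⅐)*(-12)² + (6/7)*(-12) = 2 + (⅐)*144 - 72/7 = 2 + 144/7 - 72/7 = 86/7)
a(M, p) = 62*M (a(M, p) = 61*M + M = 62*M)
r(-23) + a(-165, 89) = 86/7 + 62*(-165) = 86/7 - 10230 = -71524/7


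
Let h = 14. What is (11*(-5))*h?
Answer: -770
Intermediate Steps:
(11*(-5))*h = (11*(-5))*14 = -55*14 = -770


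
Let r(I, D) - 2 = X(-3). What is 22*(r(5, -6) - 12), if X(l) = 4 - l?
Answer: -66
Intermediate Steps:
r(I, D) = 9 (r(I, D) = 2 + (4 - 1*(-3)) = 2 + (4 + 3) = 2 + 7 = 9)
22*(r(5, -6) - 12) = 22*(9 - 12) = 22*(-3) = -66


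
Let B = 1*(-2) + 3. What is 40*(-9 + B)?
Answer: -320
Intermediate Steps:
B = 1 (B = -2 + 3 = 1)
40*(-9 + B) = 40*(-9 + 1) = 40*(-8) = -320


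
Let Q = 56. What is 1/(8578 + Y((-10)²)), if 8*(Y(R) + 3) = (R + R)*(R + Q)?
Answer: 1/12475 ≈ 8.0160e-5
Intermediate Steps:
Y(R) = -3 + R*(56 + R)/4 (Y(R) = -3 + ((R + R)*(R + 56))/8 = -3 + ((2*R)*(56 + R))/8 = -3 + (2*R*(56 + R))/8 = -3 + R*(56 + R)/4)
1/(8578 + Y((-10)²)) = 1/(8578 + (-3 + 14*(-10)² + ((-10)²)²/4)) = 1/(8578 + (-3 + 14*100 + (¼)*100²)) = 1/(8578 + (-3 + 1400 + (¼)*10000)) = 1/(8578 + (-3 + 1400 + 2500)) = 1/(8578 + 3897) = 1/12475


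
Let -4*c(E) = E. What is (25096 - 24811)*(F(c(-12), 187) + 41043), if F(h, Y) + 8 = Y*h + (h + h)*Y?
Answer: 12174630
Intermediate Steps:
c(E) = -E/4
F(h, Y) = -8 + 3*Y*h (F(h, Y) = -8 + (Y*h + (h + h)*Y) = -8 + (Y*h + (2*h)*Y) = -8 + (Y*h + 2*Y*h) = -8 + 3*Y*h)
(25096 - 24811)*(F(c(-12), 187) + 41043) = (25096 - 24811)*((-8 + 3*187*(-¼*(-12))) + 41043) = 285*((-8 + 3*187*3) + 41043) = 285*((-8 + 1683) + 41043) = 285*(1675 + 41043) = 285*42718 = 12174630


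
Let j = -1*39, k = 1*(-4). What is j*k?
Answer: 156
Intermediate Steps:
k = -4
j = -39
j*k = -39*(-4) = 156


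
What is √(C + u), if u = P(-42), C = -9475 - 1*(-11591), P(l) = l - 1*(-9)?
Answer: √2083 ≈ 45.640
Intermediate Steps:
P(l) = 9 + l (P(l) = l + 9 = 9 + l)
C = 2116 (C = -9475 + 11591 = 2116)
u = -33 (u = 9 - 42 = -33)
√(C + u) = √(2116 - 33) = √2083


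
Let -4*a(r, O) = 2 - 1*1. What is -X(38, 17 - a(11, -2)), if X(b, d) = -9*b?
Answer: 342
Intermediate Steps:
a(r, O) = -¼ (a(r, O) = -(2 - 1*1)/4 = -(2 - 1)/4 = -¼*1 = -¼)
-X(38, 17 - a(11, -2)) = -(-9)*38 = -1*(-342) = 342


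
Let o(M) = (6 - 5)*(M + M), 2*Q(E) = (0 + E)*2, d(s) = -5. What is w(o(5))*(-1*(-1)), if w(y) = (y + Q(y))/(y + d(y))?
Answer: 4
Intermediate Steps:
Q(E) = E (Q(E) = ((0 + E)*2)/2 = (E*2)/2 = (2*E)/2 = E)
o(M) = 2*M (o(M) = 1*(2*M) = 2*M)
w(y) = 2*y/(-5 + y) (w(y) = (y + y)/(y - 5) = (2*y)/(-5 + y) = 2*y/(-5 + y))
w(o(5))*(-1*(-1)) = (2*(2*5)/(-5 + 2*5))*(-1*(-1)) = (2*10/(-5 + 10))*1 = (2*10/5)*1 = (2*10*(⅕))*1 = 4*1 = 4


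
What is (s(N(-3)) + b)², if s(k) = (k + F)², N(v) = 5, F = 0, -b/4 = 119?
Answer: 203401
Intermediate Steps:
b = -476 (b = -4*119 = -476)
s(k) = k² (s(k) = (k + 0)² = k²)
(s(N(-3)) + b)² = (5² - 476)² = (25 - 476)² = (-451)² = 203401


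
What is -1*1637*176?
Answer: -288112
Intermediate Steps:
-1*1637*176 = -1637*176 = -288112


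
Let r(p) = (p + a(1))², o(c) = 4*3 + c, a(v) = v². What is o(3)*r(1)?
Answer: 60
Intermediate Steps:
o(c) = 12 + c
r(p) = (1 + p)² (r(p) = (p + 1²)² = (p + 1)² = (1 + p)²)
o(3)*r(1) = (12 + 3)*(1 + 1)² = 15*2² = 15*4 = 60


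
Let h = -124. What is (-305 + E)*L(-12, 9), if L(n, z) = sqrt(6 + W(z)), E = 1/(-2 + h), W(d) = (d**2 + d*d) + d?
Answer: -38431*sqrt(177)/126 ≈ -4057.9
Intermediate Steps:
W(d) = d + 2*d**2 (W(d) = (d**2 + d**2) + d = 2*d**2 + d = d + 2*d**2)
E = -1/126 (E = 1/(-2 - 124) = 1/(-126) = -1/126 ≈ -0.0079365)
L(n, z) = sqrt(6 + z*(1 + 2*z))
(-305 + E)*L(-12, 9) = (-305 - 1/126)*sqrt(6 + 9*(1 + 2*9)) = -38431*sqrt(6 + 9*(1 + 18))/126 = -38431*sqrt(6 + 9*19)/126 = -38431*sqrt(6 + 171)/126 = -38431*sqrt(177)/126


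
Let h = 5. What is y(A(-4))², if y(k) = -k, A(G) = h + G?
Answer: 1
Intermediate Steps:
A(G) = 5 + G
y(A(-4))² = (-(5 - 4))² = (-1*1)² = (-1)² = 1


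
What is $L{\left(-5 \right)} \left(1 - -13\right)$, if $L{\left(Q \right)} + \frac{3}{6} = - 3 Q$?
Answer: $203$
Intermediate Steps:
$L{\left(Q \right)} = - \frac{1}{2} - 3 Q$
$L{\left(-5 \right)} \left(1 - -13\right) = \left(- \frac{1}{2} - -15\right) \left(1 - -13\right) = \left(- \frac{1}{2} + 15\right) \left(1 + 13\right) = \frac{29}{2} \cdot 14 = 203$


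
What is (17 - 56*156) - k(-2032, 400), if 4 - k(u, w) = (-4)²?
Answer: -8707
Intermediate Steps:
k(u, w) = -12 (k(u, w) = 4 - 1*(-4)² = 4 - 1*16 = 4 - 16 = -12)
(17 - 56*156) - k(-2032, 400) = (17 - 56*156) - 1*(-12) = (17 - 8736) + 12 = -8719 + 12 = -8707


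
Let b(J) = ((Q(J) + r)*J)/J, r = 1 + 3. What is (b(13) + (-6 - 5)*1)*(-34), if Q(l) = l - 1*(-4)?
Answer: -340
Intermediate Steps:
r = 4
Q(l) = 4 + l (Q(l) = l + 4 = 4 + l)
b(J) = 8 + J (b(J) = (((4 + J) + 4)*J)/J = ((8 + J)*J)/J = (J*(8 + J))/J = 8 + J)
(b(13) + (-6 - 5)*1)*(-34) = ((8 + 13) + (-6 - 5)*1)*(-34) = (21 - 11*1)*(-34) = (21 - 11)*(-34) = 10*(-34) = -340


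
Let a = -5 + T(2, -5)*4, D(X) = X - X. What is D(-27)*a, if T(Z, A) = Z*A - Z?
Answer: 0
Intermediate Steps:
T(Z, A) = -Z + A*Z (T(Z, A) = A*Z - Z = -Z + A*Z)
D(X) = 0
a = -53 (a = -5 + (2*(-1 - 5))*4 = -5 + (2*(-6))*4 = -5 - 12*4 = -5 - 48 = -53)
D(-27)*a = 0*(-53) = 0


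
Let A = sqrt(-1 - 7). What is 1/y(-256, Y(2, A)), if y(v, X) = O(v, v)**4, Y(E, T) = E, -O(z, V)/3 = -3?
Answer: 1/6561 ≈ 0.00015242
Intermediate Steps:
A = 2*I*sqrt(2) (A = sqrt(-8) = 2*I*sqrt(2) ≈ 2.8284*I)
O(z, V) = 9 (O(z, V) = -3*(-3) = 9)
y(v, X) = 6561 (y(v, X) = 9**4 = 6561)
1/y(-256, Y(2, A)) = 1/6561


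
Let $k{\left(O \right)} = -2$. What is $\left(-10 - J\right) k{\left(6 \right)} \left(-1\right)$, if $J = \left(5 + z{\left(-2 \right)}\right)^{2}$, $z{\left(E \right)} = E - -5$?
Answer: $-148$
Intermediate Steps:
$z{\left(E \right)} = 5 + E$ ($z{\left(E \right)} = E + 5 = 5 + E$)
$J = 64$ ($J = \left(5 + \left(5 - 2\right)\right)^{2} = \left(5 + 3\right)^{2} = 8^{2} = 64$)
$\left(-10 - J\right) k{\left(6 \right)} \left(-1\right) = \left(-10 - 64\right) \left(-2\right) \left(-1\right) = \left(-74\right) \left(-2\right) \left(-1\right) = 148 \left(-1\right) = -148$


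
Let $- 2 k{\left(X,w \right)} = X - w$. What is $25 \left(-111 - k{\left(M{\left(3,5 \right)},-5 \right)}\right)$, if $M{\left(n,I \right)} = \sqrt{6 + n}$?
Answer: $-2675$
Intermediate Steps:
$k{\left(X,w \right)} = \frac{w}{2} - \frac{X}{2}$ ($k{\left(X,w \right)} = - \frac{X - w}{2} = \frac{w}{2} - \frac{X}{2}$)
$25 \left(-111 - k{\left(M{\left(3,5 \right)},-5 \right)}\right) = 25 \left(-111 - \left(\frac{1}{2} \left(-5\right) - \frac{\sqrt{6 + 3}}{2}\right)\right) = 25 \left(-111 - \left(- \frac{5}{2} - \frac{\sqrt{9}}{2}\right)\right) = 25 \left(-111 - \left(- \frac{5}{2} - \frac{3}{2}\right)\right) = 25 \left(-111 - -4\right) = 25 \left(-111 + 4\right) = 25 \left(-107\right) = -2675$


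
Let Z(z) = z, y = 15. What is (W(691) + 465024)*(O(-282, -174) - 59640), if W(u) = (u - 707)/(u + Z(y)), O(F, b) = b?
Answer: -9818675295696/353 ≈ -2.7815e+10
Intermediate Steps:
W(u) = (-707 + u)/(15 + u) (W(u) = (u - 707)/(u + 15) = (-707 + u)/(15 + u))
(W(691) + 465024)*(O(-282, -174) - 59640) = ((-707 + 691)/(15 + 691) + 465024)*(-174 - 59640) = (-16/706 + 465024)*(-59814) = ((1/706)*(-16) + 465024)*(-59814) = (-8/353 + 465024)*(-59814) = (164153464/353)*(-59814) = -9818675295696/353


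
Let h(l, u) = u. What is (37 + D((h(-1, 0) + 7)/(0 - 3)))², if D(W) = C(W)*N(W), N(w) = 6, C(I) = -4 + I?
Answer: 1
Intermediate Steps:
D(W) = -24 + 6*W (D(W) = (-4 + W)*6 = -24 + 6*W)
(37 + D((h(-1, 0) + 7)/(0 - 3)))² = (37 + (-24 + 6*((0 + 7)/(0 - 3))))² = (37 + (-24 + 6*(7/(-3))))² = (37 + (-24 + 6*(7*(-⅓))))² = (37 + (-24 + 6*(-7/3)))² = (37 + (-24 - 14))² = (37 - 38)² = (-1)² = 1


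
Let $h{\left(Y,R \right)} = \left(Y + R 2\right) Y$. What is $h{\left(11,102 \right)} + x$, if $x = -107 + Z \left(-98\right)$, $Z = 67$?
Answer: $-4308$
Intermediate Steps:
$h{\left(Y,R \right)} = Y \left(Y + 2 R\right)$ ($h{\left(Y,R \right)} = \left(Y + 2 R\right) Y = Y \left(Y + 2 R\right)$)
$x = -6673$ ($x = -107 + 67 \left(-98\right) = -107 - 6566 = -6673$)
$h{\left(11,102 \right)} + x = 11 \left(11 + 2 \cdot 102\right) - 6673 = 11 \left(11 + 204\right) - 6673 = 11 \cdot 215 - 6673 = 2365 - 6673 = -4308$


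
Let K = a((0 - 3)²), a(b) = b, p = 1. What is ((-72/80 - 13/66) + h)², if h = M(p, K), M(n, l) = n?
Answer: 256/27225 ≈ 0.0094031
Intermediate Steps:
K = 9 (K = (0 - 3)² = (-3)² = 9)
h = 1
((-72/80 - 13/66) + h)² = ((-72/80 - 13/66) + 1)² = ((-72*1/80 - 13*1/66) + 1)² = ((-9/10 - 13/66) + 1)² = (-181/165 + 1)² = (-16/165)² = 256/27225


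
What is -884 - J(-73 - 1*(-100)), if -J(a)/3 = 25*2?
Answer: -734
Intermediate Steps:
J(a) = -150 (J(a) = -75*2 = -3*50 = -150)
-884 - J(-73 - 1*(-100)) = -884 - 1*(-150) = -884 + 150 = -734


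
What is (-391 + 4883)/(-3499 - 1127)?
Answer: -2246/2313 ≈ -0.97103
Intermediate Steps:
(-391 + 4883)/(-3499 - 1127) = 4492/(-4626) = 4492*(-1/4626) = -2246/2313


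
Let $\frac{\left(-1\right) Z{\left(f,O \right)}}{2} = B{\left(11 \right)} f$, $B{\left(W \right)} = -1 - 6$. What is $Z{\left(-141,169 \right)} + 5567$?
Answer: $3593$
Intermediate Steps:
$B{\left(W \right)} = -7$
$Z{\left(f,O \right)} = 14 f$ ($Z{\left(f,O \right)} = - 2 \left(- 7 f\right) = 14 f$)
$Z{\left(-141,169 \right)} + 5567 = 14 \left(-141\right) + 5567 = -1974 + 5567 = 3593$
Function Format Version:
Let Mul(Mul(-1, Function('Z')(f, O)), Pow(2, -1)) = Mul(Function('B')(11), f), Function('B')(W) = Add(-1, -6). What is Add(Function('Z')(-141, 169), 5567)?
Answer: 3593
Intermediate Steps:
Function('B')(W) = -7
Function('Z')(f, O) = Mul(14, f) (Function('Z')(f, O) = Mul(-2, Mul(-7, f)) = Mul(14, f))
Add(Function('Z')(-141, 169), 5567) = Add(Mul(14, -141), 5567) = Add(-1974, 5567) = 3593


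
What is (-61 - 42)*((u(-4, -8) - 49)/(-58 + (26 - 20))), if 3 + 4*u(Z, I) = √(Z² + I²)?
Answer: -20497/208 + 103*√5/52 ≈ -94.114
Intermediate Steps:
u(Z, I) = -¾ + √(I² + Z²)/4 (u(Z, I) = -¾ + √(Z² + I²)/4 = -¾ + √(I² + Z²)/4)
(-61 - 42)*((u(-4, -8) - 49)/(-58 + (26 - 20))) = (-61 - 42)*(((-¾ + √((-8)² + (-4)²)/4) - 49)/(-58 + (26 - 20))) = -103*((-¾ + √(64 + 16)/4) - 49)/(-58 + 6) = -103*((-¾ + √80/4) - 49)/(-52) = -103*((-¾ + (4*√5)/4) - 49)*(-1)/52 = -103*((-¾ + √5) - 49)*(-1)/52 = -103*(-199/4 + √5)*(-1)/52 = -103*(199/208 - √5/52) = -20497/208 + 103*√5/52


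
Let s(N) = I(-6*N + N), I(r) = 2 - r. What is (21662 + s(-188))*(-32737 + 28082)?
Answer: -96470220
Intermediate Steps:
s(N) = 2 + 5*N (s(N) = 2 - (-6*N + N) = 2 - (-5)*N = 2 + 5*N)
(21662 + s(-188))*(-32737 + 28082) = (21662 + (2 + 5*(-188)))*(-32737 + 28082) = (21662 + (2 - 940))*(-4655) = (21662 - 938)*(-4655) = 20724*(-4655) = -96470220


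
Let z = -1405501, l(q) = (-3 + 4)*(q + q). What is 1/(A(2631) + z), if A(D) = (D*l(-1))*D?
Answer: -1/15249823 ≈ -6.5575e-8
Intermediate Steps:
l(q) = 2*q (l(q) = 1*(2*q) = 2*q)
A(D) = -2*D**2 (A(D) = (D*(2*(-1)))*D = (D*(-2))*D = (-2*D)*D = -2*D**2)
1/(A(2631) + z) = 1/(-2*2631**2 - 1405501) = 1/(-2*6922161 - 1405501) = 1/(-13844322 - 1405501) = 1/(-15249823) = -1/15249823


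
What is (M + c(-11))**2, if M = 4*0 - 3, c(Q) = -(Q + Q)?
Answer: 361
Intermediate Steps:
c(Q) = -2*Q
M = -3 (M = 0 - 3 = -3)
(M + c(-11))**2 = (-3 - 2*(-11))**2 = (-3 + 22)**2 = 19**2 = 361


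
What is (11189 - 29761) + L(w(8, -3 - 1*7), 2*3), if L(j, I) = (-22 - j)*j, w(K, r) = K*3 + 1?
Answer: -19747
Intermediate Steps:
w(K, r) = 1 + 3*K (w(K, r) = 3*K + 1 = 1 + 3*K)
L(j, I) = j*(-22 - j)
(11189 - 29761) + L(w(8, -3 - 1*7), 2*3) = (11189 - 29761) - (1 + 3*8)*(22 + (1 + 3*8)) = -18572 - (1 + 24)*(22 + (1 + 24)) = -18572 - 1*25*(22 + 25) = -18572 - 1*25*47 = -18572 - 1175 = -19747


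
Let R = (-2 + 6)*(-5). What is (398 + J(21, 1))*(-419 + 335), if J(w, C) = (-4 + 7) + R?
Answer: -32004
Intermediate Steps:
R = -20 (R = 4*(-5) = -20)
J(w, C) = -17 (J(w, C) = (-4 + 7) - 20 = 3 - 20 = -17)
(398 + J(21, 1))*(-419 + 335) = (398 - 17)*(-419 + 335) = 381*(-84) = -32004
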